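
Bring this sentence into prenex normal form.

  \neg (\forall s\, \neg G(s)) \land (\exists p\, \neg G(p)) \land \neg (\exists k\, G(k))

Move each ¬ inward, flipping quantifiers it crosses:
  (\exists s\, G(s)) \land (\exists p\, \neg G(p)) \land (\forall k\, \neg G(k))
Finally move all quantifiers to the prefix:
  \exists s\, \exists p\, \forall k\, (G(s) \land \neg G(p) \land \neg G(k))

\exists s\, \exists p\, \forall k\, (G(s) \land \neg G(p) \land \neg G(k))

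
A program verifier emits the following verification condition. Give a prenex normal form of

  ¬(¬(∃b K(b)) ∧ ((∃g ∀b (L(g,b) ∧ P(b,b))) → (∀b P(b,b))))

Eliminate → and ↔ using ¬ and ∨.
  ¬(¬(∃b K(b)) ∧ (¬(∃g ∀b (L(g,b) ∧ P(b,b))) ∨ (∀b P(b,b))))
Move each ¬ inward, flipping quantifiers it crosses:
  (∃b K(b)) ∨ (∃g ∀b (L(g,b) ∧ P(b,b))) ∧ (∃b ¬P(b,b))
Rename bound variables to avoid capture: b↦u, b↦z.
  (∃b K(b)) ∨ (∃g ∀u (L(g,u) ∧ P(u,u))) ∧ (∃z ¬P(z,z))
Pull the quantifiers to the front (each side's bound variable is not free in the other side):
  ∃b ∃g ∀u ∃z (K(b) ∨ L(g,u) ∧ P(u,u) ∧ ¬P(z,z))

∃b ∃g ∀u ∃z (K(b) ∨ L(g,u) ∧ P(u,u) ∧ ¬P(z,z))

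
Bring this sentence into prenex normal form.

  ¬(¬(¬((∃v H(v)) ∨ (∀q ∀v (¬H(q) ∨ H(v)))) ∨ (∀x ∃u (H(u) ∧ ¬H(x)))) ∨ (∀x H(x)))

∀v ∃q ∃t ∀x ∃u ∃w1 ((¬H(v) ∧ H(q) ∧ ¬H(t) ∨ H(u) ∧ ¬H(x)) ∧ ¬H(w1))

Move each ¬ inward, flipping quantifiers it crosses:
  ((∀v ¬H(v)) ∧ (∃q ∃v (H(q) ∧ ¬H(v))) ∨ (∀x ∃u (H(u) ∧ ¬H(x)))) ∧ (∃x ¬H(x))
Give each quantifier a distinct variable: v↦t, x↦w1.
  ((∀v ¬H(v)) ∧ (∃q ∃t (H(q) ∧ ¬H(t))) ∨ (∀x ∃u (H(u) ∧ ¬H(x)))) ∧ (∃w1 ¬H(w1))
Pull the quantifiers to the front (each side's bound variable is not free in the other side):
  ∀v ∃q ∃t ∀x ∃u ∃w1 ((¬H(v) ∧ H(q) ∧ ¬H(t) ∨ H(u) ∧ ¬H(x)) ∧ ¬H(w1))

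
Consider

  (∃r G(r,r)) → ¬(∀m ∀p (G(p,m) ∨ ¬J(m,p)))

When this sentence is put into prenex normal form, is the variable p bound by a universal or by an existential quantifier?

Eliminate → and ↔ using ¬ and ∨.
  ¬(∃r G(r,r)) ∨ ¬(∀m ∀p (G(p,m) ∨ ¬J(m,p)))
Drive negations inward (¬∀x A ≡ ∃x ¬A, ¬∃x A ≡ ∀x ¬A, De Morgan for ∧/∨):
  (∀r ¬G(r,r)) ∨ (∃m ∃p (¬G(p,m) ∧ J(m,p)))
Finally move all quantifiers to the prefix:
  ∀r ∃m ∃p (¬G(r,r) ∨ ¬G(p,m) ∧ J(m,p))
The quantifier ∀p sits under an odd number of negations (counting the antecedent side of each →), so it flips to ∃p.

existential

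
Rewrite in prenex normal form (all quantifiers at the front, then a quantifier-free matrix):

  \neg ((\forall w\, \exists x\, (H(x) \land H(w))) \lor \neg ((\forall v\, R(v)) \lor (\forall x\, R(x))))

Push ¬ through the quantifiers and connectives to reach negation normal form:
  (\exists w\, \forall x\, (\neg H(x) \lor \neg H(w))) \land ((\forall v\, R(v)) \lor (\forall x\, R(x)))
Give each quantifier a distinct variable: x↦b.
  (\exists w\, \forall x\, (\neg H(x) \lor \neg H(w))) \land ((\forall v\, R(v)) \lor (\forall b\, R(b)))
Finally move all quantifiers to the prefix:
  \exists w\, \forall x\, \forall v\, \forall b\, ((\neg H(x) \lor \neg H(w)) \land (R(v) \lor R(b)))

\exists w\, \forall x\, \forall v\, \forall b\, ((\neg H(x) \lor \neg H(w)) \land (R(v) \lor R(b)))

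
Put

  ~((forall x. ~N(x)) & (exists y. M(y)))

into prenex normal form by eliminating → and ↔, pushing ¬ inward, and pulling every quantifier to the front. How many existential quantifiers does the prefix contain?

1

Move each ¬ inward, flipping quantifiers it crosses:
  (exists x. N(x)) | (forall y. ~M(y))
Pull the quantifiers to the front (each side's bound variable is not free in the other side):
  exists x. forall y. (N(x) | ~M(y))
The prefix is exists x forall y: 1 universal, 1 existential.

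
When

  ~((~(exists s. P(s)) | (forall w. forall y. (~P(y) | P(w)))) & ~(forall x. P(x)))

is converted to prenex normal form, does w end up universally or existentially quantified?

existential

Drive negations inward (¬∀x A ≡ ∃x ¬A, ¬∃x A ≡ ∀x ¬A, De Morgan for ∧/∨):
  (exists s. P(s)) & (exists w. exists y. (P(y) & ~P(w))) | (forall x. P(x))
All bound variables are already distinct, so no renaming is needed.
Pull the quantifiers to the front (each side's bound variable is not free in the other side):
  exists s. exists w. exists y. forall x. (P(s) & P(y) & ~P(w) | P(x))
The quantifier forall w sits under an odd number of negations, so it flips to exists w.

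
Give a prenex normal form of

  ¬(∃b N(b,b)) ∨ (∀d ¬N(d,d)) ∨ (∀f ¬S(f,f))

Push ¬ through the quantifiers and connectives to reach negation normal form:
  (∀b ¬N(b,b)) ∨ (∀d ¬N(d,d)) ∨ (∀f ¬S(f,f))
Pull the quantifiers to the front (each side's bound variable is not free in the other side):
  ∀b ∀d ∀f (¬N(b,b) ∨ ¬N(d,d) ∨ ¬S(f,f))

∀b ∀d ∀f (¬N(b,b) ∨ ¬N(d,d) ∨ ¬S(f,f))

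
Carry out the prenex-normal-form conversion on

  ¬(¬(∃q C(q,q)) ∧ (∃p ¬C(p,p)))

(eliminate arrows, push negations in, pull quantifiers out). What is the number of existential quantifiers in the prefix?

Push ¬ through the quantifiers and connectives to reach negation normal form:
  (∃q C(q,q)) ∨ (∀p C(p,p))
Finally move all quantifiers to the prefix:
  ∃q ∀p (C(q,q) ∨ C(p,p))
The prefix is ∃q ∀p: 1 universal, 1 existential.

1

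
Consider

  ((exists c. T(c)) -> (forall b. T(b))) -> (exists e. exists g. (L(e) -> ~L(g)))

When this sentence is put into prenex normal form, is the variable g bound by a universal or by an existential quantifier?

Eliminate → and ↔ using ¬ and ∨.
  ~(~(exists c. T(c)) | (forall b. T(b))) | (exists e. exists g. (~L(e) | ~L(g)))
Push ¬ through the quantifiers and connectives to reach negation normal form:
  (exists c. T(c)) & (exists b. ~T(b)) | (exists e. exists g. (~L(e) | ~L(g)))
Extract every quantifier outward, since the variables are now distinct and don't occur free across branches:
  exists c. exists b. exists e. exists g. (T(c) & ~T(b) | ~L(e) | ~L(g))
The quantifier exists g sits under an even number of negations (counting the antecedent side of each →), so it remains existential.

existential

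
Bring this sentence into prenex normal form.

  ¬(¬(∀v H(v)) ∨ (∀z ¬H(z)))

∀v ∃z (H(v) ∧ H(z))

Move each ¬ inward, flipping quantifiers it crosses:
  (∀v H(v)) ∧ (∃z H(z))
All bound variables are already distinct, so no renaming is needed.
Pull the quantifiers to the front (each side's bound variable is not free in the other side):
  ∀v ∃z (H(v) ∧ H(z))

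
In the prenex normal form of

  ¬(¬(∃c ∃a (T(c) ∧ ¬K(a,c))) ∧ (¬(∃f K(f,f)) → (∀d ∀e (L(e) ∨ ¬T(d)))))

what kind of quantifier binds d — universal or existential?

Eliminate → and ↔ using ¬ and ∨.
  ¬(¬(∃c ∃a (T(c) ∧ ¬K(a,c))) ∧ (¬¬(∃f K(f,f)) ∨ (∀d ∀e (L(e) ∨ ¬T(d)))))
Push ¬ through the quantifiers and connectives to reach negation normal form:
  (∃c ∃a (T(c) ∧ ¬K(a,c))) ∨ (∀f ¬K(f,f)) ∧ (∃d ∃e (¬L(e) ∧ T(d)))
All bound variables are already distinct, so no renaming is needed.
Finally move all quantifiers to the prefix:
  ∃c ∃a ∀f ∃d ∃e (T(c) ∧ ¬K(a,c) ∨ ¬K(f,f) ∧ ¬L(e) ∧ T(d))
The quantifier ∀d sits under an odd number of negations (counting the antecedent side of each →), so it flips to ∃d.

existential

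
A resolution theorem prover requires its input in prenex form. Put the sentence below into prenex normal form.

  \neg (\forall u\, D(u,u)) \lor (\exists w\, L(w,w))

Push ¬ through the quantifiers and connectives to reach negation normal form:
  (\exists u\, \neg D(u,u)) \lor (\exists w\, L(w,w))
All bound variables are already distinct, so no renaming is needed.
Finally move all quantifiers to the prefix:
  \exists u\, \exists w\, (\neg D(u,u) \lor L(w,w))

\exists u\, \exists w\, (\neg D(u,u) \lor L(w,w))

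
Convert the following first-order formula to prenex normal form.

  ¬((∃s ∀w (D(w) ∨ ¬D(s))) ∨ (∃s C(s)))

Drive negations inward (¬∀x A ≡ ∃x ¬A, ¬∃x A ≡ ∀x ¬A, De Morgan for ∧/∨):
  (∀s ∃w (¬D(w) ∧ D(s))) ∧ (∀s ¬C(s))
Give each quantifier a distinct variable: s↦a.
  (∀s ∃w (¬D(w) ∧ D(s))) ∧ (∀a ¬C(a))
Finally move all quantifiers to the prefix:
  ∀s ∃w ∀a (¬D(w) ∧ D(s) ∧ ¬C(a))

∀s ∃w ∀a (¬D(w) ∧ D(s) ∧ ¬C(a))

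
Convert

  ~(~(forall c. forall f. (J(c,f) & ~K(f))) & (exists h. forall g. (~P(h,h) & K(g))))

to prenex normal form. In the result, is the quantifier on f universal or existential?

universal

Push ¬ through the quantifiers and connectives to reach negation normal form:
  (forall c. forall f. (J(c,f) & ~K(f))) | (forall h. exists g. (P(h,h) | ~K(g)))
All bound variables are already distinct, so no renaming is needed.
Finally move all quantifiers to the prefix:
  forall c. forall f. forall h. exists g. (J(c,f) & ~K(f) | P(h,h) | ~K(g))
The quantifier forall f sits under an even number of negations, so it remains universal.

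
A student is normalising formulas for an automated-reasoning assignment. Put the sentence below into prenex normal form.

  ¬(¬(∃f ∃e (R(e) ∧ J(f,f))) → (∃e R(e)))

Eliminate → and ↔ using ¬ and ∨.
  ¬(¬¬(∃f ∃e (R(e) ∧ J(f,f))) ∨ (∃e R(e)))
Move each ¬ inward, flipping quantifiers it crosses:
  (∀f ∀e (¬R(e) ∨ ¬J(f,f))) ∧ (∀e ¬R(e))
Rename bound variables to avoid capture: e↦w.
  (∀f ∀e (¬R(e) ∨ ¬J(f,f))) ∧ (∀w ¬R(w))
Extract every quantifier outward, since the variables are now distinct and don't occur free across branches:
  ∀f ∀e ∀w ((¬R(e) ∨ ¬J(f,f)) ∧ ¬R(w))

∀f ∀e ∀w ((¬R(e) ∨ ¬J(f,f)) ∧ ¬R(w))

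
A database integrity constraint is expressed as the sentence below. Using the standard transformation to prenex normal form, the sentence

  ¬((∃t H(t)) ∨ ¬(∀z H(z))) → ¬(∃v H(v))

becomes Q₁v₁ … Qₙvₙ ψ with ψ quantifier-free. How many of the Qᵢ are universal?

1

Rewrite implications/biconditionals: A → B as ¬A ∨ B.
  ¬¬((∃t H(t)) ∨ ¬(∀z H(z))) ∨ ¬(∃v H(v))
Move each ¬ inward, flipping quantifiers it crosses:
  (∃t H(t)) ∨ (∃z ¬H(z)) ∨ (∀v ¬H(v))
All bound variables are already distinct, so no renaming is needed.
Extract every quantifier outward, since the variables are now distinct and don't occur free across branches:
  ∃t ∃z ∀v (H(t) ∨ ¬H(z) ∨ ¬H(v))
The prefix is ∃t ∃z ∀v: 1 universal, 2 existential.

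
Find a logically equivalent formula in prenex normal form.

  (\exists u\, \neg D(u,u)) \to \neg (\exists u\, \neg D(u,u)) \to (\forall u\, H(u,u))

First replace A → B with ¬A ∨ B.
  \neg (\exists u\, \neg D(u,u)) \lor \neg \neg (\exists u\, \neg D(u,u)) \lor (\forall u\, H(u,u))
Move each ¬ inward, flipping quantifiers it crosses:
  (\forall u\, D(u,u)) \lor (\exists u\, \neg D(u,u)) \lor (\forall u\, H(u,u))
Standardize variables apart so no two quantifiers bind the same name: u↦w, u↦w1.
  (\forall u\, D(u,u)) \lor (\exists w\, \neg D(w,w)) \lor (\forall w1\, H(w1,w1))
Finally move all quantifiers to the prefix:
  \forall u\, \exists w\, \forall w1\, (D(u,u) \lor \neg D(w,w) \lor H(w1,w1))

\forall u\, \exists w\, \forall w1\, (D(u,u) \lor \neg D(w,w) \lor H(w1,w1))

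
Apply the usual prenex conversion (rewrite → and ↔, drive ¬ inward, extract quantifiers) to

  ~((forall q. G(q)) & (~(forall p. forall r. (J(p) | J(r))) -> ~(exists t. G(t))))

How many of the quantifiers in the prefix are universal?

0

Eliminate → and ↔ using ¬ and ∨.
  ~((forall q. G(q)) & (~~(forall p. forall r. (J(p) | J(r))) | ~(exists t. G(t))))
Move each ¬ inward, flipping quantifiers it crosses:
  (exists q. ~G(q)) | (exists p. exists r. (~J(p) & ~J(r))) & (exists t. G(t))
All bound variables are already distinct, so no renaming is needed.
Finally move all quantifiers to the prefix:
  exists q. exists p. exists r. exists t. (~G(q) | ~J(p) & ~J(r) & G(t))
The prefix is exists q exists p exists r exists t: 0 universal, 4 existential.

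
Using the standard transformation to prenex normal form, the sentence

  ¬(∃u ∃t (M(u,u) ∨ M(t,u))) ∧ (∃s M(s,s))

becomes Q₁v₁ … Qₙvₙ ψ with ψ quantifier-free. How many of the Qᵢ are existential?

1

Move each ¬ inward, flipping quantifiers it crosses:
  (∀u ∀t (¬M(u,u) ∧ ¬M(t,u))) ∧ (∃s M(s,s))
All bound variables are already distinct, so no renaming is needed.
Pull the quantifiers to the front (each side's bound variable is not free in the other side):
  ∀u ∀t ∃s (¬M(u,u) ∧ ¬M(t,u) ∧ M(s,s))
The prefix is ∀u ∀t ∃s: 2 universal, 1 existential.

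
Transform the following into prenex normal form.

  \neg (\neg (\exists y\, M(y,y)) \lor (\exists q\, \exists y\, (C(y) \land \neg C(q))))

\exists y\, \forall q\, \forall s\, (M(y,y) \land (\neg C(s) \lor C(q)))

Push ¬ through the quantifiers and connectives to reach negation normal form:
  (\exists y\, M(y,y)) \land (\forall q\, \forall y\, (\neg C(y) \lor C(q)))
Give each quantifier a distinct variable: y↦s.
  (\exists y\, M(y,y)) \land (\forall q\, \forall s\, (\neg C(s) \lor C(q)))
Finally move all quantifiers to the prefix:
  \exists y\, \forall q\, \forall s\, (M(y,y) \land (\neg C(s) \lor C(q)))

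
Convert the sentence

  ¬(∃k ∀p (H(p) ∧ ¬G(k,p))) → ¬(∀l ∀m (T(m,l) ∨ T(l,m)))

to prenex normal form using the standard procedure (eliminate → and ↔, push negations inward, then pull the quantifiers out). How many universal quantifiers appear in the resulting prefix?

Rewrite implications/biconditionals: A → B as ¬A ∨ B.
  ¬¬(∃k ∀p (H(p) ∧ ¬G(k,p))) ∨ ¬(∀l ∀m (T(m,l) ∨ T(l,m)))
Move each ¬ inward, flipping quantifiers it crosses:
  (∃k ∀p (H(p) ∧ ¬G(k,p))) ∨ (∃l ∃m (¬T(m,l) ∧ ¬T(l,m)))
Extract every quantifier outward, since the variables are now distinct and don't occur free across branches:
  ∃k ∀p ∃l ∃m (H(p) ∧ ¬G(k,p) ∨ ¬T(m,l) ∧ ¬T(l,m))
The prefix is ∃k ∀p ∃l ∃m: 1 universal, 3 existential.

1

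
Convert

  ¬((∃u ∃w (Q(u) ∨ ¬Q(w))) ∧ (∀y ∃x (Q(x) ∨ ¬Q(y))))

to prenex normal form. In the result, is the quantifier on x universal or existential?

Drive negations inward (¬∀x A ≡ ∃x ¬A, ¬∃x A ≡ ∀x ¬A, De Morgan for ∧/∨):
  (∀u ∀w (¬Q(u) ∧ Q(w))) ∨ (∃y ∀x (¬Q(x) ∧ Q(y)))
All bound variables are already distinct, so no renaming is needed.
Extract every quantifier outward, since the variables are now distinct and don't occur free across branches:
  ∀u ∀w ∃y ∀x (¬Q(u) ∧ Q(w) ∨ ¬Q(x) ∧ Q(y))
The quantifier ∃x sits under an odd number of negations, so it flips to ∀x.

universal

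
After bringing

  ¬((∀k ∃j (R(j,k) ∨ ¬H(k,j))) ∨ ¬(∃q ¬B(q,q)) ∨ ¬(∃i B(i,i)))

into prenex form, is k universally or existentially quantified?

existential

Push ¬ through the quantifiers and connectives to reach negation normal form:
  (∃k ∀j (¬R(j,k) ∧ H(k,j))) ∧ (∃q ¬B(q,q)) ∧ (∃i B(i,i))
All bound variables are already distinct, so no renaming is needed.
Pull the quantifiers to the front (each side's bound variable is not free in the other side):
  ∃k ∀j ∃q ∃i (¬R(j,k) ∧ H(k,j) ∧ ¬B(q,q) ∧ B(i,i))
The quantifier ∀k sits under an odd number of negations, so it flips to ∃k.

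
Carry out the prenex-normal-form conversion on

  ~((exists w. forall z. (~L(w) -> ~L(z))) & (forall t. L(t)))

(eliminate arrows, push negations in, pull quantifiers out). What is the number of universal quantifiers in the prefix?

Rewrite implications/biconditionals: A → B as ¬A ∨ B.
  ~((exists w. forall z. (~~L(w) | ~L(z))) & (forall t. L(t)))
Move each ¬ inward, flipping quantifiers it crosses:
  (forall w. exists z. (~L(w) & L(z))) | (exists t. ~L(t))
All bound variables are already distinct, so no renaming is needed.
Pull the quantifiers to the front (each side's bound variable is not free in the other side):
  forall w. exists z. exists t. (~L(w) & L(z) | ~L(t))
The prefix is forall w exists z exists t: 1 universal, 2 existential.

1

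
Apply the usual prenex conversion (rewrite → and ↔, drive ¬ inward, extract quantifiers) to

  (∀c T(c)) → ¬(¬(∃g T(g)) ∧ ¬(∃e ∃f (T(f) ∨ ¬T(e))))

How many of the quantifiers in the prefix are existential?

4

Rewrite implications/biconditionals: A → B as ¬A ∨ B.
  ¬(∀c T(c)) ∨ ¬(¬(∃g T(g)) ∧ ¬(∃e ∃f (T(f) ∨ ¬T(e))))
Drive negations inward (¬∀x A ≡ ∃x ¬A, ¬∃x A ≡ ∀x ¬A, De Morgan for ∧/∨):
  (∃c ¬T(c)) ∨ (∃g T(g)) ∨ (∃e ∃f (T(f) ∨ ¬T(e)))
Finally move all quantifiers to the prefix:
  ∃c ∃g ∃e ∃f (¬T(c) ∨ T(g) ∨ T(f) ∨ ¬T(e))
The prefix is ∃c ∃g ∃e ∃f: 0 universal, 4 existential.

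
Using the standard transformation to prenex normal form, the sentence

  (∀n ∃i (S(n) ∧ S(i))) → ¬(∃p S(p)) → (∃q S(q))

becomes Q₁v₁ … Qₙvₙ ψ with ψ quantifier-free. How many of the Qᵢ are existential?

Eliminate → and ↔ using ¬ and ∨.
  ¬(∀n ∃i (S(n) ∧ S(i))) ∨ ¬¬(∃p S(p)) ∨ (∃q S(q))
Move each ¬ inward, flipping quantifiers it crosses:
  (∃n ∀i (¬S(n) ∨ ¬S(i))) ∨ (∃p S(p)) ∨ (∃q S(q))
Finally move all quantifiers to the prefix:
  ∃n ∀i ∃p ∃q (¬S(n) ∨ ¬S(i) ∨ S(p) ∨ S(q))
The prefix is ∃n ∀i ∃p ∃q: 1 universal, 3 existential.

3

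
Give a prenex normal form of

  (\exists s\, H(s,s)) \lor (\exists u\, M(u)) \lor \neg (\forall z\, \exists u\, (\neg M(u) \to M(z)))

\exists s\, \exists u\, \exists z\, \forall r\, (H(s,s) \lor M(u) \lor \neg M(r) \land \neg M(z))

Rewrite implications/biconditionals: A → B as ¬A ∨ B.
  (\exists s\, H(s,s)) \lor (\exists u\, M(u)) \lor \neg (\forall z\, \exists u\, (\neg \neg M(u) \lor M(z)))
Push ¬ through the quantifiers and connectives to reach negation normal form:
  (\exists s\, H(s,s)) \lor (\exists u\, M(u)) \lor (\exists z\, \forall u\, (\neg M(u) \land \neg M(z)))
Rename bound variables to avoid capture: u↦r.
  (\exists s\, H(s,s)) \lor (\exists u\, M(u)) \lor (\exists z\, \forall r\, (\neg M(r) \land \neg M(z)))
Finally move all quantifiers to the prefix:
  \exists s\, \exists u\, \exists z\, \forall r\, (H(s,s) \lor M(u) \lor \neg M(r) \land \neg M(z))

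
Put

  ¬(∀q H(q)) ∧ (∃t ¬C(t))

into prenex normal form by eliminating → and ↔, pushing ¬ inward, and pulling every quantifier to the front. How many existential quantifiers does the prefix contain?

2

Push ¬ through the quantifiers and connectives to reach negation normal form:
  (∃q ¬H(q)) ∧ (∃t ¬C(t))
Extract every quantifier outward, since the variables are now distinct and don't occur free across branches:
  ∃q ∃t (¬H(q) ∧ ¬C(t))
The prefix is ∃q ∃t: 0 universal, 2 existential.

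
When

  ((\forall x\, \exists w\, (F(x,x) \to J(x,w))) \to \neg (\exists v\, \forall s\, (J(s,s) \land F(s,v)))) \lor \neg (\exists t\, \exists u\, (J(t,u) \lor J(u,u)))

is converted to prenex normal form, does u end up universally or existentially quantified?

universal

First replace A → B with ¬A ∨ B.
  \neg (\forall x\, \exists w\, (\neg F(x,x) \lor J(x,w))) \lor \neg (\exists v\, \forall s\, (J(s,s) \land F(s,v))) \lor \neg (\exists t\, \exists u\, (J(t,u) \lor J(u,u)))
Drive negations inward (¬∀x A ≡ ∃x ¬A, ¬∃x A ≡ ∀x ¬A, De Morgan for ∧/∨):
  (\exists x\, \forall w\, (F(x,x) \land \neg J(x,w))) \lor (\forall v\, \exists s\, (\neg J(s,s) \lor \neg F(s,v))) \lor (\forall t\, \forall u\, (\neg J(t,u) \land \neg J(u,u)))
Extract every quantifier outward, since the variables are now distinct and don't occur free across branches:
  \exists x\, \forall w\, \forall v\, \exists s\, \forall t\, \forall u\, (F(x,x) \land \neg J(x,w) \lor \neg J(s,s) \lor \neg F(s,v) \lor \neg J(t,u) \land \neg J(u,u))
The quantifier \exists u sits under an odd number of negations (counting the antecedent side of each →), so it flips to \forall u.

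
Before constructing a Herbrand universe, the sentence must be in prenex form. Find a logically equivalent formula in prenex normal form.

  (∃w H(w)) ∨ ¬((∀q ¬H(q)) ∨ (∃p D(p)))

∃w ∃q ∀p (H(w) ∨ H(q) ∧ ¬D(p))

Move each ¬ inward, flipping quantifiers it crosses:
  (∃w H(w)) ∨ (∃q H(q)) ∧ (∀p ¬D(p))
Pull the quantifiers to the front (each side's bound variable is not free in the other side):
  ∃w ∃q ∀p (H(w) ∨ H(q) ∧ ¬D(p))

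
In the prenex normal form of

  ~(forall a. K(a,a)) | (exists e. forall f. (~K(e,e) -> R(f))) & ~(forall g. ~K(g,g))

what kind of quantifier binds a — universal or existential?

existential

First replace A → B with ¬A ∨ B.
  ~(forall a. K(a,a)) | (exists e. forall f. (~~K(e,e) | R(f))) & ~(forall g. ~K(g,g))
Drive negations inward (¬∀x A ≡ ∃x ¬A, ¬∃x A ≡ ∀x ¬A, De Morgan for ∧/∨):
  (exists a. ~K(a,a)) | (exists e. forall f. (K(e,e) | R(f))) & (exists g. K(g,g))
All bound variables are already distinct, so no renaming is needed.
Pull the quantifiers to the front (each side's bound variable is not free in the other side):
  exists a. exists e. forall f. exists g. (~K(a,a) | (K(e,e) | R(f)) & K(g,g))
The quantifier forall a sits under an odd number of negations (counting the antecedent side of each →), so it flips to exists a.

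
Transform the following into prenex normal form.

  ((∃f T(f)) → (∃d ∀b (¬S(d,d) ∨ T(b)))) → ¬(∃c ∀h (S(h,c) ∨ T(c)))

∃f ∀d ∃b ∀c ∃h (T(f) ∧ S(d,d) ∧ ¬T(b) ∨ ¬S(h,c) ∧ ¬T(c))

First replace A → B with ¬A ∨ B.
  ¬(¬(∃f T(f)) ∨ (∃d ∀b (¬S(d,d) ∨ T(b)))) ∨ ¬(∃c ∀h (S(h,c) ∨ T(c)))
Move each ¬ inward, flipping quantifiers it crosses:
  (∃f T(f)) ∧ (∀d ∃b (S(d,d) ∧ ¬T(b))) ∨ (∀c ∃h (¬S(h,c) ∧ ¬T(c)))
All bound variables are already distinct, so no renaming is needed.
Extract every quantifier outward, since the variables are now distinct and don't occur free across branches:
  ∃f ∀d ∃b ∀c ∃h (T(f) ∧ S(d,d) ∧ ¬T(b) ∨ ¬S(h,c) ∧ ¬T(c))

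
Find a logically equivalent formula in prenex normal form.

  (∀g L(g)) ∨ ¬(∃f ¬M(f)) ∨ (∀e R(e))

Move each ¬ inward, flipping quantifiers it crosses:
  (∀g L(g)) ∨ (∀f M(f)) ∨ (∀e R(e))
All bound variables are already distinct, so no renaming is needed.
Pull the quantifiers to the front (each side's bound variable is not free in the other side):
  ∀g ∀f ∀e (L(g) ∨ M(f) ∨ R(e))

∀g ∀f ∀e (L(g) ∨ M(f) ∨ R(e))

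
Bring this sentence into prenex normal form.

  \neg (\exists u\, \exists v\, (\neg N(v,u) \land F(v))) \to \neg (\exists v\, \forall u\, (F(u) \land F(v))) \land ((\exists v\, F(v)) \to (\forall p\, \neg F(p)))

\exists u\, \exists v\, \forall y1\, \exists y\, \forall c\, \forall p\, (\neg N(v,u) \land F(v) \lor (\neg F(y) \lor \neg F(y1)) \land (\neg F(c) \lor \neg F(p)))

First replace A → B with ¬A ∨ B.
  \neg \neg (\exists u\, \exists v\, (\neg N(v,u) \land F(v))) \lor \neg (\exists v\, \forall u\, (F(u) \land F(v))) \land (\neg (\exists v\, F(v)) \lor (\forall p\, \neg F(p)))
Push ¬ through the quantifiers and connectives to reach negation normal form:
  (\exists u\, \exists v\, (\neg N(v,u) \land F(v))) \lor (\forall v\, \exists u\, (\neg F(u) \lor \neg F(v))) \land ((\forall v\, \neg F(v)) \lor (\forall p\, \neg F(p)))
Rename bound variables to avoid capture: v↦y1, u↦y, v↦c.
  (\exists u\, \exists v\, (\neg N(v,u) \land F(v))) \lor (\forall y1\, \exists y\, (\neg F(y) \lor \neg F(y1))) \land ((\forall c\, \neg F(c)) \lor (\forall p\, \neg F(p)))
Extract every quantifier outward, since the variables are now distinct and don't occur free across branches:
  \exists u\, \exists v\, \forall y1\, \exists y\, \forall c\, \forall p\, (\neg N(v,u) \land F(v) \lor (\neg F(y) \lor \neg F(y1)) \land (\neg F(c) \lor \neg F(p)))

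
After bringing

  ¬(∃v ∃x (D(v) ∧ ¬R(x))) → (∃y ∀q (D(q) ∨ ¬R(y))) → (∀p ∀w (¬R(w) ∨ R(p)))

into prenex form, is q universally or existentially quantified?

existential

Eliminate → and ↔ using ¬ and ∨.
  ¬¬(∃v ∃x (D(v) ∧ ¬R(x))) ∨ ¬(∃y ∀q (D(q) ∨ ¬R(y))) ∨ (∀p ∀w (¬R(w) ∨ R(p)))
Drive negations inward (¬∀x A ≡ ∃x ¬A, ¬∃x A ≡ ∀x ¬A, De Morgan for ∧/∨):
  (∃v ∃x (D(v) ∧ ¬R(x))) ∨ (∀y ∃q (¬D(q) ∧ R(y))) ∨ (∀p ∀w (¬R(w) ∨ R(p)))
Pull the quantifiers to the front (each side's bound variable is not free in the other side):
  ∃v ∃x ∀y ∃q ∀p ∀w (D(v) ∧ ¬R(x) ∨ ¬D(q) ∧ R(y) ∨ ¬R(w) ∨ R(p))
The quantifier ∀q sits under an odd number of negations (counting the antecedent side of each →), so it flips to ∃q.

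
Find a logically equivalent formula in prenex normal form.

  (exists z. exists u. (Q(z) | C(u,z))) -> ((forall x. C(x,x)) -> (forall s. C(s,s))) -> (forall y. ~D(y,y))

Eliminate → and ↔ using ¬ and ∨.
  ~(exists z. exists u. (Q(z) | C(u,z))) | ~(~(forall x. C(x,x)) | (forall s. C(s,s))) | (forall y. ~D(y,y))
Move each ¬ inward, flipping quantifiers it crosses:
  (forall z. forall u. (~Q(z) & ~C(u,z))) | (forall x. C(x,x)) & (exists s. ~C(s,s)) | (forall y. ~D(y,y))
All bound variables are already distinct, so no renaming is needed.
Finally move all quantifiers to the prefix:
  forall z. forall u. forall x. exists s. forall y. (~Q(z) & ~C(u,z) | C(x,x) & ~C(s,s) | ~D(y,y))

forall z. forall u. forall x. exists s. forall y. (~Q(z) & ~C(u,z) | C(x,x) & ~C(s,s) | ~D(y,y))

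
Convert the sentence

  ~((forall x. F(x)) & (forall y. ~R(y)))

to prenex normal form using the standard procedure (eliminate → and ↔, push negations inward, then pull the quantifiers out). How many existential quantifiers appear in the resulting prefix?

Move each ¬ inward, flipping quantifiers it crosses:
  (exists x. ~F(x)) | (exists y. R(y))
All bound variables are already distinct, so no renaming is needed.
Finally move all quantifiers to the prefix:
  exists x. exists y. (~F(x) | R(y))
The prefix is exists x exists y: 0 universal, 2 existential.

2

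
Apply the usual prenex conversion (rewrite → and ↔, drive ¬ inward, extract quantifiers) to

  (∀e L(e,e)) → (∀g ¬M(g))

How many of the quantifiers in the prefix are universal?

1

Rewrite implications/biconditionals: A → B as ¬A ∨ B.
  ¬(∀e L(e,e)) ∨ (∀g ¬M(g))
Move each ¬ inward, flipping quantifiers it crosses:
  (∃e ¬L(e,e)) ∨ (∀g ¬M(g))
Finally move all quantifiers to the prefix:
  ∃e ∀g (¬L(e,e) ∨ ¬M(g))
The prefix is ∃e ∀g: 1 universal, 1 existential.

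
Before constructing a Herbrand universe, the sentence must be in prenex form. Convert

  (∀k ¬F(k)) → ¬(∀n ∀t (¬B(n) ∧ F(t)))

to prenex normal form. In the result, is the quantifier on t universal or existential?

First replace A → B with ¬A ∨ B.
  ¬(∀k ¬F(k)) ∨ ¬(∀n ∀t (¬B(n) ∧ F(t)))
Move each ¬ inward, flipping quantifiers it crosses:
  (∃k F(k)) ∨ (∃n ∃t (B(n) ∨ ¬F(t)))
All bound variables are already distinct, so no renaming is needed.
Pull the quantifiers to the front (each side's bound variable is not free in the other side):
  ∃k ∃n ∃t (F(k) ∨ B(n) ∨ ¬F(t))
The quantifier ∀t sits under an odd number of negations (counting the antecedent side of each →), so it flips to ∃t.

existential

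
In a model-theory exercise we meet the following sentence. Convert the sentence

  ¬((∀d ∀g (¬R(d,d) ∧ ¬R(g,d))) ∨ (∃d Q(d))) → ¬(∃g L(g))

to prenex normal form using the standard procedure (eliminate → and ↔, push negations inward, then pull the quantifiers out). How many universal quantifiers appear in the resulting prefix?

Rewrite implications/biconditionals: A → B as ¬A ∨ B.
  ¬¬((∀d ∀g (¬R(d,d) ∧ ¬R(g,d))) ∨ (∃d Q(d))) ∨ ¬(∃g L(g))
Drive negations inward (¬∀x A ≡ ∃x ¬A, ¬∃x A ≡ ∀x ¬A, De Morgan for ∧/∨):
  (∀d ∀g (¬R(d,d) ∧ ¬R(g,d))) ∨ (∃d Q(d)) ∨ (∀g ¬L(g))
Give each quantifier a distinct variable: d↦u, g↦v1.
  (∀d ∀g (¬R(d,d) ∧ ¬R(g,d))) ∨ (∃u Q(u)) ∨ (∀v1 ¬L(v1))
Finally move all quantifiers to the prefix:
  ∀d ∀g ∃u ∀v1 (¬R(d,d) ∧ ¬R(g,d) ∨ Q(u) ∨ ¬L(v1))
The prefix is ∀d ∀g ∃u ∀v1: 3 universal, 1 existential.

3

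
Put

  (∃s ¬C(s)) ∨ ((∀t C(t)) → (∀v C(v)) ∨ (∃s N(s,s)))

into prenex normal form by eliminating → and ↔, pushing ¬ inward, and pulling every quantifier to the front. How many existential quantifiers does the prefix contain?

Rewrite implications/biconditionals: A → B as ¬A ∨ B.
  (∃s ¬C(s)) ∨ ¬(∀t C(t)) ∨ (∀v C(v)) ∨ (∃s N(s,s))
Push ¬ through the quantifiers and connectives to reach negation normal form:
  (∃s ¬C(s)) ∨ (∃t ¬C(t)) ∨ (∀v C(v)) ∨ (∃s N(s,s))
Give each quantifier a distinct variable: s↦u.
  (∃s ¬C(s)) ∨ (∃t ¬C(t)) ∨ (∀v C(v)) ∨ (∃u N(u,u))
Pull the quantifiers to the front (each side's bound variable is not free in the other side):
  ∃s ∃t ∀v ∃u (¬C(s) ∨ ¬C(t) ∨ C(v) ∨ N(u,u))
The prefix is ∃s ∃t ∀v ∃u: 1 universal, 3 existential.

3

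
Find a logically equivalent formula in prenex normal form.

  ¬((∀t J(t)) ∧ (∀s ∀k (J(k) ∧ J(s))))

Move each ¬ inward, flipping quantifiers it crosses:
  (∃t ¬J(t)) ∨ (∃s ∃k (¬J(k) ∨ ¬J(s)))
All bound variables are already distinct, so no renaming is needed.
Pull the quantifiers to the front (each side's bound variable is not free in the other side):
  ∃t ∃s ∃k (¬J(t) ∨ ¬J(k) ∨ ¬J(s))

∃t ∃s ∃k (¬J(t) ∨ ¬J(k) ∨ ¬J(s))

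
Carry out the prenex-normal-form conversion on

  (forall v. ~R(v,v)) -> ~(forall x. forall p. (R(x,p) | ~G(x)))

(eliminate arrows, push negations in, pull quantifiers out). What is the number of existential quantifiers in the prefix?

Eliminate → and ↔ using ¬ and ∨.
  ~(forall v. ~R(v,v)) | ~(forall x. forall p. (R(x,p) | ~G(x)))
Drive negations inward (¬∀x A ≡ ∃x ¬A, ¬∃x A ≡ ∀x ¬A, De Morgan for ∧/∨):
  (exists v. R(v,v)) | (exists x. exists p. (~R(x,p) & G(x)))
Pull the quantifiers to the front (each side's bound variable is not free in the other side):
  exists v. exists x. exists p. (R(v,v) | ~R(x,p) & G(x))
The prefix is exists v exists x exists p: 0 universal, 3 existential.

3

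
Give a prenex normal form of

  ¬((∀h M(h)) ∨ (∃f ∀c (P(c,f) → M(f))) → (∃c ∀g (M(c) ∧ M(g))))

∀h ∃f ∀c ∀z1 ∃g ((M(h) ∨ ¬P(c,f) ∨ M(f)) ∧ (¬M(z1) ∨ ¬M(g)))

Eliminate → and ↔ using ¬ and ∨.
  ¬(¬((∀h M(h)) ∨ (∃f ∀c (¬P(c,f) ∨ M(f)))) ∨ (∃c ∀g (M(c) ∧ M(g))))
Move each ¬ inward, flipping quantifiers it crosses:
  ((∀h M(h)) ∨ (∃f ∀c (¬P(c,f) ∨ M(f)))) ∧ (∀c ∃g (¬M(c) ∨ ¬M(g)))
Give each quantifier a distinct variable: c↦z1.
  ((∀h M(h)) ∨ (∃f ∀c (¬P(c,f) ∨ M(f)))) ∧ (∀z1 ∃g (¬M(z1) ∨ ¬M(g)))
Finally move all quantifiers to the prefix:
  ∀h ∃f ∀c ∀z1 ∃g ((M(h) ∨ ¬P(c,f) ∨ M(f)) ∧ (¬M(z1) ∨ ¬M(g)))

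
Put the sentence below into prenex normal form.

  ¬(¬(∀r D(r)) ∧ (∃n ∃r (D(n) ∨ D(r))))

∀r ∀n ∀c (D(r) ∨ ¬D(n) ∧ ¬D(c))

Drive negations inward (¬∀x A ≡ ∃x ¬A, ¬∃x A ≡ ∀x ¬A, De Morgan for ∧/∨):
  (∀r D(r)) ∨ (∀n ∀r (¬D(n) ∧ ¬D(r)))
Standardize variables apart so no two quantifiers bind the same name: r↦c.
  (∀r D(r)) ∨ (∀n ∀c (¬D(n) ∧ ¬D(c)))
Finally move all quantifiers to the prefix:
  ∀r ∀n ∀c (D(r) ∨ ¬D(n) ∧ ¬D(c))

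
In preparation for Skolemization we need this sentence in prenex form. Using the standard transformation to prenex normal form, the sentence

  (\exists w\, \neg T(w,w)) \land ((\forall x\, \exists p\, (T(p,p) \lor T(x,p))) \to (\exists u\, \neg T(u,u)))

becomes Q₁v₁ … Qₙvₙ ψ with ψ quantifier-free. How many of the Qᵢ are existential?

3

Eliminate → and ↔ using ¬ and ∨.
  (\exists w\, \neg T(w,w)) \land (\neg (\forall x\, \exists p\, (T(p,p) \lor T(x,p))) \lor (\exists u\, \neg T(u,u)))
Drive negations inward (¬∀x A ≡ ∃x ¬A, ¬∃x A ≡ ∀x ¬A, De Morgan for ∧/∨):
  (\exists w\, \neg T(w,w)) \land ((\exists x\, \forall p\, (\neg T(p,p) \land \neg T(x,p))) \lor (\exists u\, \neg T(u,u)))
All bound variables are already distinct, so no renaming is needed.
Extract every quantifier outward, since the variables are now distinct and don't occur free across branches:
  \exists w\, \exists x\, \forall p\, \exists u\, (\neg T(w,w) \land (\neg T(p,p) \land \neg T(x,p) \lor \neg T(u,u)))
The prefix is \exists w \exists x \forall p \exists u: 1 universal, 3 existential.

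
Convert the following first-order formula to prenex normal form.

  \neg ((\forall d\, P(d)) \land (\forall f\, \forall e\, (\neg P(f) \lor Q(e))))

Move each ¬ inward, flipping quantifiers it crosses:
  (\exists d\, \neg P(d)) \lor (\exists f\, \exists e\, (P(f) \land \neg Q(e)))
Pull the quantifiers to the front (each side's bound variable is not free in the other side):
  \exists d\, \exists f\, \exists e\, (\neg P(d) \lor P(f) \land \neg Q(e))

\exists d\, \exists f\, \exists e\, (\neg P(d) \lor P(f) \land \neg Q(e))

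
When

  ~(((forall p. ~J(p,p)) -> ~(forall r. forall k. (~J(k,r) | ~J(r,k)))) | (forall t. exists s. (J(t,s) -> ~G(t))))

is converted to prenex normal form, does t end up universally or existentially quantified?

Rewrite implications/biconditionals: A → B as ¬A ∨ B.
  ~(~(forall p. ~J(p,p)) | ~(forall r. forall k. (~J(k,r) | ~J(r,k))) | (forall t. exists s. (~J(t,s) | ~G(t))))
Move each ¬ inward, flipping quantifiers it crosses:
  (forall p. ~J(p,p)) & (forall r. forall k. (~J(k,r) | ~J(r,k))) & (exists t. forall s. (J(t,s) & G(t)))
Finally move all quantifiers to the prefix:
  forall p. forall r. forall k. exists t. forall s. (~J(p,p) & (~J(k,r) | ~J(r,k)) & J(t,s) & G(t))
The quantifier forall t sits under an odd number of negations (counting the antecedent side of each →), so it flips to exists t.

existential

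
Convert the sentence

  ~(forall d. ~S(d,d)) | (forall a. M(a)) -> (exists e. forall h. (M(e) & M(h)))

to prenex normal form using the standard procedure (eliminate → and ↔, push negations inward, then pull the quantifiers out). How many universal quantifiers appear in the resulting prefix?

Eliminate → and ↔ using ¬ and ∨.
  ~(~(forall d. ~S(d,d)) | (forall a. M(a))) | (exists e. forall h. (M(e) & M(h)))
Drive negations inward (¬∀x A ≡ ∃x ¬A, ¬∃x A ≡ ∀x ¬A, De Morgan for ∧/∨):
  (forall d. ~S(d,d)) & (exists a. ~M(a)) | (exists e. forall h. (M(e) & M(h)))
All bound variables are already distinct, so no renaming is needed.
Finally move all quantifiers to the prefix:
  forall d. exists a. exists e. forall h. (~S(d,d) & ~M(a) | M(e) & M(h))
The prefix is forall d exists a exists e forall h: 2 universal, 2 existential.

2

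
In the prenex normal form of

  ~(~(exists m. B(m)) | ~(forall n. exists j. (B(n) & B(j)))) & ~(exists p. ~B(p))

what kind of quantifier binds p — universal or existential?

Move each ¬ inward, flipping quantifiers it crosses:
  (exists m. B(m)) & (forall n. exists j. (B(n) & B(j))) & (forall p. B(p))
All bound variables are already distinct, so no renaming is needed.
Extract every quantifier outward, since the variables are now distinct and don't occur free across branches:
  exists m. forall n. exists j. forall p. (B(m) & B(n) & B(j) & B(p))
The quantifier exists p sits under an odd number of negations, so it flips to forall p.

universal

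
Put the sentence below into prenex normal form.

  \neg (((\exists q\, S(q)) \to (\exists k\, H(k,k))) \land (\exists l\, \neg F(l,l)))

Rewrite implications/biconditionals: A → B as ¬A ∨ B.
  \neg ((\neg (\exists q\, S(q)) \lor (\exists k\, H(k,k))) \land (\exists l\, \neg F(l,l)))
Move each ¬ inward, flipping quantifiers it crosses:
  (\exists q\, S(q)) \land (\forall k\, \neg H(k,k)) \lor (\forall l\, F(l,l))
Pull the quantifiers to the front (each side's bound variable is not free in the other side):
  \exists q\, \forall k\, \forall l\, (S(q) \land \neg H(k,k) \lor F(l,l))

\exists q\, \forall k\, \forall l\, (S(q) \land \neg H(k,k) \lor F(l,l))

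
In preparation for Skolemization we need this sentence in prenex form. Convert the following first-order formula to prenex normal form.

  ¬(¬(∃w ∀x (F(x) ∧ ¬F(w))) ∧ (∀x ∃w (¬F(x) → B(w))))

First replace A → B with ¬A ∨ B.
  ¬(¬(∃w ∀x (F(x) ∧ ¬F(w))) ∧ (∀x ∃w (¬¬F(x) ∨ B(w))))
Move each ¬ inward, flipping quantifiers it crosses:
  (∃w ∀x (F(x) ∧ ¬F(w))) ∨ (∃x ∀w (¬F(x) ∧ ¬B(w)))
Standardize variables apart so no two quantifiers bind the same name: x↦z1, w↦q.
  (∃w ∀x (F(x) ∧ ¬F(w))) ∨ (∃z1 ∀q (¬F(z1) ∧ ¬B(q)))
Pull the quantifiers to the front (each side's bound variable is not free in the other side):
  ∃w ∀x ∃z1 ∀q (F(x) ∧ ¬F(w) ∨ ¬F(z1) ∧ ¬B(q))

∃w ∀x ∃z1 ∀q (F(x) ∧ ¬F(w) ∨ ¬F(z1) ∧ ¬B(q))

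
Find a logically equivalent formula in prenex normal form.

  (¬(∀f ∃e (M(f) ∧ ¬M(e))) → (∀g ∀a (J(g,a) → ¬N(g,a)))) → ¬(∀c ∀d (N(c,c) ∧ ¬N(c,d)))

∃f ∀e ∃g ∃a ∃c ∃d ((¬M(f) ∨ M(e)) ∧ J(g,a) ∧ N(g,a) ∨ ¬N(c,c) ∨ N(c,d))

First replace A → B with ¬A ∨ B.
  ¬(¬¬(∀f ∃e (M(f) ∧ ¬M(e))) ∨ (∀g ∀a (¬J(g,a) ∨ ¬N(g,a)))) ∨ ¬(∀c ∀d (N(c,c) ∧ ¬N(c,d)))
Push ¬ through the quantifiers and connectives to reach negation normal form:
  (∃f ∀e (¬M(f) ∨ M(e))) ∧ (∃g ∃a (J(g,a) ∧ N(g,a))) ∨ (∃c ∃d (¬N(c,c) ∨ N(c,d)))
Pull the quantifiers to the front (each side's bound variable is not free in the other side):
  ∃f ∀e ∃g ∃a ∃c ∃d ((¬M(f) ∨ M(e)) ∧ J(g,a) ∧ N(g,a) ∨ ¬N(c,c) ∨ N(c,d))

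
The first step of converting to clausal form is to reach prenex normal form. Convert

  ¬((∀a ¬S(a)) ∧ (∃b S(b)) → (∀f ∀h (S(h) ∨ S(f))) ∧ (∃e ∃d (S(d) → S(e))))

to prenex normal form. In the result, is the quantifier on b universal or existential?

Rewrite implications/biconditionals: A → B as ¬A ∨ B.
  ¬(¬((∀a ¬S(a)) ∧ (∃b S(b))) ∨ (∀f ∀h (S(h) ∨ S(f))) ∧ (∃e ∃d (¬S(d) ∨ S(e))))
Push ¬ through the quantifiers and connectives to reach negation normal form:
  (∀a ¬S(a)) ∧ (∃b S(b)) ∧ ((∃f ∃h (¬S(h) ∧ ¬S(f))) ∨ (∀e ∀d (S(d) ∧ ¬S(e))))
Finally move all quantifiers to the prefix:
  ∀a ∃b ∃f ∃h ∀e ∀d (¬S(a) ∧ S(b) ∧ (¬S(h) ∧ ¬S(f) ∨ S(d) ∧ ¬S(e)))
The quantifier ∃b sits under an even number of negations (counting the antecedent side of each →), so it remains existential.

existential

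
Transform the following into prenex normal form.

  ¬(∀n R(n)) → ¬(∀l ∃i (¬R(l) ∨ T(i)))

Rewrite implications/biconditionals: A → B as ¬A ∨ B.
  ¬¬(∀n R(n)) ∨ ¬(∀l ∃i (¬R(l) ∨ T(i)))
Push ¬ through the quantifiers and connectives to reach negation normal form:
  (∀n R(n)) ∨ (∃l ∀i (R(l) ∧ ¬T(i)))
All bound variables are already distinct, so no renaming is needed.
Extract every quantifier outward, since the variables are now distinct and don't occur free across branches:
  ∀n ∃l ∀i (R(n) ∨ R(l) ∧ ¬T(i))

∀n ∃l ∀i (R(n) ∨ R(l) ∧ ¬T(i))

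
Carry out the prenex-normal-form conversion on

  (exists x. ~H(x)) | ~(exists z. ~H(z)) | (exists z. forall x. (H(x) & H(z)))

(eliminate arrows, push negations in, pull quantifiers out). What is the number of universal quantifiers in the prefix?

Push ¬ through the quantifiers and connectives to reach negation normal form:
  (exists x. ~H(x)) | (forall z. H(z)) | (exists z. forall x. (H(x) & H(z)))
Standardize variables apart so no two quantifiers bind the same name: z↦p, x↦u.
  (exists x. ~H(x)) | (forall z. H(z)) | (exists p. forall u. (H(u) & H(p)))
Pull the quantifiers to the front (each side's bound variable is not free in the other side):
  exists x. forall z. exists p. forall u. (~H(x) | H(z) | H(u) & H(p))
The prefix is exists x forall z exists p forall u: 2 universal, 2 existential.

2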